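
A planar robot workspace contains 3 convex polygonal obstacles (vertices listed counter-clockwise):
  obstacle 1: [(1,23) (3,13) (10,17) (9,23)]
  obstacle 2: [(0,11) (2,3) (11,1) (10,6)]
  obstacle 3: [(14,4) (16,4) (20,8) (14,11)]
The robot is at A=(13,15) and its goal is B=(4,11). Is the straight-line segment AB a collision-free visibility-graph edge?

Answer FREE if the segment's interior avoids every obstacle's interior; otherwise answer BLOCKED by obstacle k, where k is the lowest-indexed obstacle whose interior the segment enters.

FREE

Obstacle 1 [(1,23) (3,13) (10,17) (9,23)]:
  edge (1,23)–(3,13): clear
  edge (3,13)–(10,17): clear
  edge (10,17)–(9,23): clear
  edge (9,23)–(1,23): clear
  midpoint (17/2,13) outside
  → clear
Obstacle 2 [(0,11) (2,3) (11,1) (10,6)]:
  edge (0,11)–(2,3): clear
  edge (2,3)–(11,1): clear
  edge (11,1)–(10,6): clear
  edge (10,6)–(0,11): clear
  midpoint (17/2,13) outside
  → clear
Obstacle 3 [(14,4) (16,4) (20,8) (14,11)]:
  edge (14,4)–(16,4): clear
  edge (16,4)–(20,8): clear
  edge (20,8)–(14,11): clear
  edge (14,11)–(14,4): clear
  midpoint (17/2,13) outside
  → clear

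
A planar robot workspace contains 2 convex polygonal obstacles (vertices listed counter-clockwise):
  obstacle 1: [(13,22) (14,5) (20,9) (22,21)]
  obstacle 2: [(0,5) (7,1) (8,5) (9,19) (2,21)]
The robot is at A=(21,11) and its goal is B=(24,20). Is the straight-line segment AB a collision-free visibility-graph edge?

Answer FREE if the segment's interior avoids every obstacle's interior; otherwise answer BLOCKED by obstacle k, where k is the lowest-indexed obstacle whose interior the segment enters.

FREE

Obstacle 1 [(13,22) (14,5) (20,9) (22,21)]:
  edge (13,22)–(14,5): clear
  edge (14,5)–(20,9): clear
  edge (20,9)–(22,21): clear
  edge (22,21)–(13,22): clear
  midpoint (45/2,31/2) outside
  → clear
Obstacle 2 [(0,5) (7,1) (8,5) (9,19) (2,21)]:
  edge (0,5)–(7,1): clear
  edge (7,1)–(8,5): clear
  edge (8,5)–(9,19): clear
  edge (9,19)–(2,21): clear
  edge (2,21)–(0,5): clear
  midpoint (45/2,31/2) outside
  → clear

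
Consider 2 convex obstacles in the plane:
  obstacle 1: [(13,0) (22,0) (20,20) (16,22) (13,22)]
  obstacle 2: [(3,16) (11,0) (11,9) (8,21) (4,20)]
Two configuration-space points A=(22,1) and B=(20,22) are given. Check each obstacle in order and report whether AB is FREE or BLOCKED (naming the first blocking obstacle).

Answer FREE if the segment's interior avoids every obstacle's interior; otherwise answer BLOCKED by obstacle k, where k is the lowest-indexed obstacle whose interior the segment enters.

FREE

Obstacle 1 [(13,0) (22,0) (20,20) (16,22) (13,22)]:
  edge (13,0)–(22,0): clear
  edge (22,0)–(20,20): clear
  edge (20,20)–(16,22): clear
  edge (16,22)–(13,22): clear
  edge (13,22)–(13,0): clear
  midpoint (21,23/2) outside
  → clear
Obstacle 2 [(3,16) (11,0) (11,9) (8,21) (4,20)]:
  edge (3,16)–(11,0): clear
  edge (11,0)–(11,9): clear
  edge (11,9)–(8,21): clear
  edge (8,21)–(4,20): clear
  edge (4,20)–(3,16): clear
  midpoint (21,23/2) outside
  → clear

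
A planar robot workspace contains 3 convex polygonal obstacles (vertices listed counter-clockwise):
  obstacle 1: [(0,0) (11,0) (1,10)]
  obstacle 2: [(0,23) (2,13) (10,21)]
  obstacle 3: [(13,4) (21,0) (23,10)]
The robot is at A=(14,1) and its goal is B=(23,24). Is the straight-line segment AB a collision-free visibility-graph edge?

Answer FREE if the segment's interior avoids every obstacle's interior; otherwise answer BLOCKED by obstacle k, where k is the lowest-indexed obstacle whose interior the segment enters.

BLOCKED by obstacle 3

Obstacle 1 [(0,0) (11,0) (1,10)]:
  edge (0,0)–(11,0): clear
  edge (11,0)–(1,10): clear
  edge (1,10)–(0,0): clear
  midpoint (37/2,25/2) outside
  → clear
Obstacle 2 [(0,23) (2,13) (10,21)]:
  edge (0,23)–(2,13): clear
  edge (2,13)–(10,21): clear
  edge (10,21)–(0,23): clear
  midpoint (37/2,25/2) outside
  → clear
Obstacle 3 [(13,4) (21,0) (23,10)]:
  edge (13,4)–(21,0): crosses AB
  edge (21,0)–(23,10): clear
  edge (23,10)–(13,4): crosses AB
  → BLOCKED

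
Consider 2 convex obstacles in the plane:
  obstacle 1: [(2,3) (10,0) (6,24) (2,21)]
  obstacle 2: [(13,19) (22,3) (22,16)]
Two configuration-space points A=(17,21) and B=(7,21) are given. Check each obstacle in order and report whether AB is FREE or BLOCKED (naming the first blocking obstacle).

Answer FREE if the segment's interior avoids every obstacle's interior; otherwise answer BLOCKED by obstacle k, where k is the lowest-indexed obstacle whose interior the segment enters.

FREE

Obstacle 1 [(2,3) (10,0) (6,24) (2,21)]:
  edge (2,3)–(10,0): clear
  edge (10,0)–(6,24): clear
  edge (6,24)–(2,21): clear
  edge (2,21)–(2,3): clear
  midpoint (12,21) outside
  → clear
Obstacle 2 [(13,19) (22,3) (22,16)]:
  edge (13,19)–(22,3): clear
  edge (22,3)–(22,16): clear
  edge (22,16)–(13,19): clear
  midpoint (12,21) outside
  → clear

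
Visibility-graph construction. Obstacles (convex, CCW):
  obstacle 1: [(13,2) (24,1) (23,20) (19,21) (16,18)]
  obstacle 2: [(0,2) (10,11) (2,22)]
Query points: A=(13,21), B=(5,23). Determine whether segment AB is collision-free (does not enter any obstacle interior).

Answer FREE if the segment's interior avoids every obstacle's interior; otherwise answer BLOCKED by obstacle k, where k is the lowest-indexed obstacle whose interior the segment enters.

Obstacle 1 [(13,2) (24,1) (23,20) (19,21) (16,18)]:
  edge (13,2)–(24,1): clear
  edge (24,1)–(23,20): clear
  edge (23,20)–(19,21): clear
  edge (19,21)–(16,18): clear
  edge (16,18)–(13,2): clear
  midpoint (9,22) outside
  → clear
Obstacle 2 [(0,2) (10,11) (2,22)]:
  edge (0,2)–(10,11): clear
  edge (10,11)–(2,22): clear
  edge (2,22)–(0,2): clear
  midpoint (9,22) outside
  → clear

FREE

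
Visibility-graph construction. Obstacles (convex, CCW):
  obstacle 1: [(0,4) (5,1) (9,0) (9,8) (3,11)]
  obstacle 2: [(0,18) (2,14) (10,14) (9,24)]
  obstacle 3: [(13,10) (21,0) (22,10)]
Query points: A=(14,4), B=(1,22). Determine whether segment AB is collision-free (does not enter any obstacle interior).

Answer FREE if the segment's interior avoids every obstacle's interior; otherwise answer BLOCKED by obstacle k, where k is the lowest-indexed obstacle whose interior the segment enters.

Obstacle 1 [(0,4) (5,1) (9,0) (9,8) (3,11)]:
  edge (0,4)–(5,1): clear
  edge (5,1)–(9,0): clear
  edge (9,0)–(9,8): clear
  edge (9,8)–(3,11): clear
  edge (3,11)–(0,4): clear
  midpoint (15/2,13) outside
  → clear
Obstacle 2 [(0,18) (2,14) (10,14) (9,24)]:
  edge (0,18)–(2,14): clear
  edge (2,14)–(10,14): crosses AB
  edge (10,14)–(9,24): clear
  edge (9,24)–(0,18): crosses AB
  → BLOCKED
Obstacle 3 [(13,10) (21,0) (22,10)]:
  edge (13,10)–(21,0): clear
  edge (21,0)–(22,10): clear
  edge (22,10)–(13,10): clear
  midpoint (15/2,13) outside
  → clear

BLOCKED by obstacle 2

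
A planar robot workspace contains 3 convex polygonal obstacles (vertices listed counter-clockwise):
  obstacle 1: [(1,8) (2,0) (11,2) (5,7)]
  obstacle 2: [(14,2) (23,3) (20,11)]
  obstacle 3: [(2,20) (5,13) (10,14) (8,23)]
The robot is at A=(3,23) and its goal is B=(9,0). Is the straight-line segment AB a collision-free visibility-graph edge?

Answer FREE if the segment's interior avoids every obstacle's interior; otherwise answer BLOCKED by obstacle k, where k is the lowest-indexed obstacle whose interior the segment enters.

Obstacle 1 [(1,8) (2,0) (11,2) (5,7)]:
  edge (1,8)–(2,0): clear
  edge (2,0)–(11,2): crosses AB
  edge (11,2)–(5,7): crosses AB
  edge (5,7)–(1,8): clear
  → BLOCKED
Obstacle 2 [(14,2) (23,3) (20,11)]:
  edge (14,2)–(23,3): clear
  edge (23,3)–(20,11): clear
  edge (20,11)–(14,2): clear
  midpoint (6,23/2) outside
  → clear
Obstacle 3 [(2,20) (5,13) (10,14) (8,23)]:
  edge (2,20)–(5,13): clear
  edge (5,13)–(10,14): crosses AB
  edge (10,14)–(8,23): clear
  edge (8,23)–(2,20): crosses AB
  → BLOCKED

BLOCKED by obstacle 1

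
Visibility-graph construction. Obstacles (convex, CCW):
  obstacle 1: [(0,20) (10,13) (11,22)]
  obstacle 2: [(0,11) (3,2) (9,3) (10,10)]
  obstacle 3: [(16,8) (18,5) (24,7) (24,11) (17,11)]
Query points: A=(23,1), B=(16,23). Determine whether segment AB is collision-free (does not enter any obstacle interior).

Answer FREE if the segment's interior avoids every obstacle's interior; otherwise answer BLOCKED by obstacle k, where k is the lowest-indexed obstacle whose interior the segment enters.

Obstacle 1 [(0,20) (10,13) (11,22)]:
  edge (0,20)–(10,13): clear
  edge (10,13)–(11,22): clear
  edge (11,22)–(0,20): clear
  midpoint (39/2,12) outside
  → clear
Obstacle 2 [(0,11) (3,2) (9,3) (10,10)]:
  edge (0,11)–(3,2): clear
  edge (3,2)–(9,3): clear
  edge (9,3)–(10,10): clear
  edge (10,10)–(0,11): clear
  midpoint (39/2,12) outside
  → clear
Obstacle 3 [(16,8) (18,5) (24,7) (24,11) (17,11)]:
  edge (16,8)–(18,5): clear
  edge (18,5)–(24,7): crosses AB
  edge (24,7)–(24,11): clear
  edge (24,11)–(17,11): crosses AB
  edge (17,11)–(16,8): clear
  → BLOCKED

BLOCKED by obstacle 3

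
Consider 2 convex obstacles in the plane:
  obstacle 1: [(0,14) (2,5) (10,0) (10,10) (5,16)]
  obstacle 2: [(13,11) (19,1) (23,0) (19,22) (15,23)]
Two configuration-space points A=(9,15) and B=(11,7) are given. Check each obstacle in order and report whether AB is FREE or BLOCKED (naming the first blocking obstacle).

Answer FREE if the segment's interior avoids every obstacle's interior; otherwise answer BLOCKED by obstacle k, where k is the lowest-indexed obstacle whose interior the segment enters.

Obstacle 1 [(0,14) (2,5) (10,0) (10,10) (5,16)]:
  edge (0,14)–(2,5): clear
  edge (2,5)–(10,0): clear
  edge (10,0)–(10,10): clear
  edge (10,10)–(5,16): clear
  edge (5,16)–(0,14): clear
  midpoint (10,11) outside
  → clear
Obstacle 2 [(13,11) (19,1) (23,0) (19,22) (15,23)]:
  edge (13,11)–(19,1): clear
  edge (19,1)–(23,0): clear
  edge (23,0)–(19,22): clear
  edge (19,22)–(15,23): clear
  edge (15,23)–(13,11): clear
  midpoint (10,11) outside
  → clear

FREE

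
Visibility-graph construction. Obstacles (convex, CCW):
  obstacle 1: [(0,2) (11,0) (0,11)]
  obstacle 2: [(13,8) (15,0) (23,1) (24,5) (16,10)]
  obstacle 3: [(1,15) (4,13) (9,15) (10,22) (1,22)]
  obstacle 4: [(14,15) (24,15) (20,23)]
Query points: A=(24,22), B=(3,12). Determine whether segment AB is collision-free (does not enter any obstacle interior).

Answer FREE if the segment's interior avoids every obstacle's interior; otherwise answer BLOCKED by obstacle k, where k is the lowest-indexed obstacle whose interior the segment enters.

Obstacle 1 [(0,2) (11,0) (0,11)]:
  edge (0,2)–(11,0): clear
  edge (11,0)–(0,11): clear
  edge (0,11)–(0,2): clear
  midpoint (27/2,17) outside
  → clear
Obstacle 2 [(13,8) (15,0) (23,1) (24,5) (16,10)]:
  edge (13,8)–(15,0): clear
  edge (15,0)–(23,1): clear
  edge (23,1)–(24,5): clear
  edge (24,5)–(16,10): clear
  edge (16,10)–(13,8): clear
  midpoint (27/2,17) outside
  → clear
Obstacle 3 [(1,15) (4,13) (9,15) (10,22) (1,22)]:
  edge (1,15)–(4,13): clear
  edge (4,13)–(9,15): clear
  edge (9,15)–(10,22): clear
  edge (10,22)–(1,22): clear
  edge (1,22)–(1,15): clear
  midpoint (27/2,17) outside
  → clear
Obstacle 4 [(14,15) (24,15) (20,23)]:
  edge (14,15)–(24,15): clear
  edge (24,15)–(20,23): crosses AB
  edge (20,23)–(14,15): crosses AB
  → BLOCKED

BLOCKED by obstacle 4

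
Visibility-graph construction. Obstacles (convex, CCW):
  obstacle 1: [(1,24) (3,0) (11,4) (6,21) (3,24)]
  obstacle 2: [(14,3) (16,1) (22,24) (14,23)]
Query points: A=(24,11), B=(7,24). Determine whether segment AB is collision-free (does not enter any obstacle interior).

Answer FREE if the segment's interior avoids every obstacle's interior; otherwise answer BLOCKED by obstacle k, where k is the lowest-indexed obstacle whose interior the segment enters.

Obstacle 1 [(1,24) (3,0) (11,4) (6,21) (3,24)]:
  edge (1,24)–(3,0): clear
  edge (3,0)–(11,4): clear
  edge (11,4)–(6,21): clear
  edge (6,21)–(3,24): clear
  edge (3,24)–(1,24): clear
  midpoint (31/2,35/2) outside
  → clear
Obstacle 2 [(14,3) (16,1) (22,24) (14,23)]:
  edge (14,3)–(16,1): clear
  edge (16,1)–(22,24): crosses AB
  edge (22,24)–(14,23): clear
  edge (14,23)–(14,3): crosses AB
  → BLOCKED

BLOCKED by obstacle 2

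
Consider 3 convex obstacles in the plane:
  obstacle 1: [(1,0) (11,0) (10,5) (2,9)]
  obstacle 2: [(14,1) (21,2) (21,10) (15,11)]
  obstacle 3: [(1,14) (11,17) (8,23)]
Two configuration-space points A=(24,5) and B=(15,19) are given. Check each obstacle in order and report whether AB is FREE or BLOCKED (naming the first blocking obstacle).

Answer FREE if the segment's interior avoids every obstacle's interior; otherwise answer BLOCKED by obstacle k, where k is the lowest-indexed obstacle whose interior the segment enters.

Obstacle 1 [(1,0) (11,0) (10,5) (2,9)]:
  edge (1,0)–(11,0): clear
  edge (11,0)–(10,5): clear
  edge (10,5)–(2,9): clear
  edge (2,9)–(1,0): clear
  midpoint (39/2,12) outside
  → clear
Obstacle 2 [(14,1) (21,2) (21,10) (15,11)]:
  edge (14,1)–(21,2): clear
  edge (21,2)–(21,10): crosses AB
  edge (21,10)–(15,11): crosses AB
  edge (15,11)–(14,1): clear
  → BLOCKED
Obstacle 3 [(1,14) (11,17) (8,23)]:
  edge (1,14)–(11,17): clear
  edge (11,17)–(8,23): clear
  edge (8,23)–(1,14): clear
  midpoint (39/2,12) outside
  → clear

BLOCKED by obstacle 2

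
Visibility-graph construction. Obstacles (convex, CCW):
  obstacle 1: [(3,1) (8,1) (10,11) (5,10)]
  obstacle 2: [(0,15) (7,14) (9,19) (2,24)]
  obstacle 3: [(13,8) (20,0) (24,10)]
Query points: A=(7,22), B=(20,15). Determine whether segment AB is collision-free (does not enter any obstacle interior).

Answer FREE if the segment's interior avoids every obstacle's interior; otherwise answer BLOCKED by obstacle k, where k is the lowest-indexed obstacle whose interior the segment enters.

Obstacle 1 [(3,1) (8,1) (10,11) (5,10)]:
  edge (3,1)–(8,1): clear
  edge (8,1)–(10,11): clear
  edge (10,11)–(5,10): clear
  edge (5,10)–(3,1): clear
  midpoint (27/2,37/2) outside
  → clear
Obstacle 2 [(0,15) (7,14) (9,19) (2,24)]:
  edge (0,15)–(7,14): clear
  edge (7,14)–(9,19): clear
  edge (9,19)–(2,24): clear
  edge (2,24)–(0,15): clear
  midpoint (27/2,37/2) outside
  → clear
Obstacle 3 [(13,8) (20,0) (24,10)]:
  edge (13,8)–(20,0): clear
  edge (20,0)–(24,10): clear
  edge (24,10)–(13,8): clear
  midpoint (27/2,37/2) outside
  → clear

FREE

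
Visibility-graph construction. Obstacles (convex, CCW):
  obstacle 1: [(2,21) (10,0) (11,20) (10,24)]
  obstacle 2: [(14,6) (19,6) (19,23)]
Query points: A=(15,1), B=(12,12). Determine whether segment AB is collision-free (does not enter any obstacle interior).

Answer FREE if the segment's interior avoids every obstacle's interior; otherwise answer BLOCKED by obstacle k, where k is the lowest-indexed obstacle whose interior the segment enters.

Obstacle 1 [(2,21) (10,0) (11,20) (10,24)]:
  edge (2,21)–(10,0): clear
  edge (10,0)–(11,20): clear
  edge (11,20)–(10,24): clear
  edge (10,24)–(2,21): clear
  midpoint (27/2,13/2) outside
  → clear
Obstacle 2 [(14,6) (19,6) (19,23)]:
  edge (14,6)–(19,6): clear
  edge (19,6)–(19,23): clear
  edge (19,23)–(14,6): clear
  midpoint (27/2,13/2) outside
  → clear

FREE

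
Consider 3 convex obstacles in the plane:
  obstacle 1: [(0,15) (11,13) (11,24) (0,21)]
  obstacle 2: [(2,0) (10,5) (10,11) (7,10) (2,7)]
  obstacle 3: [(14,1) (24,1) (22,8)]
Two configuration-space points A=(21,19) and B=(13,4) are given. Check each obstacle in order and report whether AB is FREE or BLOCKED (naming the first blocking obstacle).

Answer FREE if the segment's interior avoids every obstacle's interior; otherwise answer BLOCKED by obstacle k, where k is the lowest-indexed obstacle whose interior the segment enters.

Obstacle 1 [(0,15) (11,13) (11,24) (0,21)]:
  edge (0,15)–(11,13): clear
  edge (11,13)–(11,24): clear
  edge (11,24)–(0,21): clear
  edge (0,21)–(0,15): clear
  midpoint (17,23/2) outside
  → clear
Obstacle 2 [(2,0) (10,5) (10,11) (7,10) (2,7)]:
  edge (2,0)–(10,5): clear
  edge (10,5)–(10,11): clear
  edge (10,11)–(7,10): clear
  edge (7,10)–(2,7): clear
  edge (2,7)–(2,0): clear
  midpoint (17,23/2) outside
  → clear
Obstacle 3 [(14,1) (24,1) (22,8)]:
  edge (14,1)–(24,1): clear
  edge (24,1)–(22,8): clear
  edge (22,8)–(14,1): clear
  midpoint (17,23/2) outside
  → clear

FREE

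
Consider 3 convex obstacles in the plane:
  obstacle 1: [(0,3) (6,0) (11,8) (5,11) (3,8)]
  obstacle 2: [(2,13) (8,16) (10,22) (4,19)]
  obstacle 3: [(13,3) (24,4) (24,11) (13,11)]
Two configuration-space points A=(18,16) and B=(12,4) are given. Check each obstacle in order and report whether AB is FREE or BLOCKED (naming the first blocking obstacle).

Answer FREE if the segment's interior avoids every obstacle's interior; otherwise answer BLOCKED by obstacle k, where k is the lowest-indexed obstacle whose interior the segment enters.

Obstacle 1 [(0,3) (6,0) (11,8) (5,11) (3,8)]:
  edge (0,3)–(6,0): clear
  edge (6,0)–(11,8): clear
  edge (11,8)–(5,11): clear
  edge (5,11)–(3,8): clear
  edge (3,8)–(0,3): clear
  midpoint (15,10) outside
  → clear
Obstacle 2 [(2,13) (8,16) (10,22) (4,19)]:
  edge (2,13)–(8,16): clear
  edge (8,16)–(10,22): clear
  edge (10,22)–(4,19): clear
  edge (4,19)–(2,13): clear
  midpoint (15,10) outside
  → clear
Obstacle 3 [(13,3) (24,4) (24,11) (13,11)]:
  edge (13,3)–(24,4): clear
  edge (24,4)–(24,11): clear
  edge (24,11)–(13,11): crosses AB
  edge (13,11)–(13,3): crosses AB
  → BLOCKED

BLOCKED by obstacle 3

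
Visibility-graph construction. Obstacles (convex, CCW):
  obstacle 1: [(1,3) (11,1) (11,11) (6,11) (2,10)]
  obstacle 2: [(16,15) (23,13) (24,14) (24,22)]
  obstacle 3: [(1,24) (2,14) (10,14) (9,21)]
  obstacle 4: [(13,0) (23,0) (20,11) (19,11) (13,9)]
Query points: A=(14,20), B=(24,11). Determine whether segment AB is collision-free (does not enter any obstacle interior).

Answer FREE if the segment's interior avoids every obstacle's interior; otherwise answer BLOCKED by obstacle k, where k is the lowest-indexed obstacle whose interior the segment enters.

Obstacle 1 [(1,3) (11,1) (11,11) (6,11) (2,10)]:
  edge (1,3)–(11,1): clear
  edge (11,1)–(11,11): clear
  edge (11,11)–(6,11): clear
  edge (6,11)–(2,10): clear
  edge (2,10)–(1,3): clear
  midpoint (19,31/2) outside
  → clear
Obstacle 2 [(16,15) (23,13) (24,14) (24,22)]:
  edge (16,15)–(23,13): crosses AB
  edge (23,13)–(24,14): clear
  edge (24,14)–(24,22): clear
  edge (24,22)–(16,15): crosses AB
  → BLOCKED
Obstacle 3 [(1,24) (2,14) (10,14) (9,21)]:
  edge (1,24)–(2,14): clear
  edge (2,14)–(10,14): clear
  edge (10,14)–(9,21): clear
  edge (9,21)–(1,24): clear
  midpoint (19,31/2) outside
  → clear
Obstacle 4 [(13,0) (23,0) (20,11) (19,11) (13,9)]:
  edge (13,0)–(23,0): clear
  edge (23,0)–(20,11): clear
  edge (20,11)–(19,11): clear
  edge (19,11)–(13,9): clear
  edge (13,9)–(13,0): clear
  midpoint (19,31/2) outside
  → clear

BLOCKED by obstacle 2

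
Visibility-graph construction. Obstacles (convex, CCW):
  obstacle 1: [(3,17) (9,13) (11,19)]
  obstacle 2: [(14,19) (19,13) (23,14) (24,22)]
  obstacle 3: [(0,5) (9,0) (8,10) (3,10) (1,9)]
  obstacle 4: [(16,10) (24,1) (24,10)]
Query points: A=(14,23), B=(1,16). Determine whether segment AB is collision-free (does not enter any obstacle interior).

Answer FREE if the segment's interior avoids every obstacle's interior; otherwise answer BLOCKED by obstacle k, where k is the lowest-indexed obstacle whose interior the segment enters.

Obstacle 1 [(3,17) (9,13) (11,19)]:
  edge (3,17)–(9,13): clear
  edge (9,13)–(11,19): clear
  edge (11,19)–(3,17): clear
  midpoint (15/2,39/2) outside
  → clear
Obstacle 2 [(14,19) (19,13) (23,14) (24,22)]:
  edge (14,19)–(19,13): clear
  edge (19,13)–(23,14): clear
  edge (23,14)–(24,22): clear
  edge (24,22)–(14,19): clear
  midpoint (15/2,39/2) outside
  → clear
Obstacle 3 [(0,5) (9,0) (8,10) (3,10) (1,9)]:
  edge (0,5)–(9,0): clear
  edge (9,0)–(8,10): clear
  edge (8,10)–(3,10): clear
  edge (3,10)–(1,9): clear
  edge (1,9)–(0,5): clear
  midpoint (15/2,39/2) outside
  → clear
Obstacle 4 [(16,10) (24,1) (24,10)]:
  edge (16,10)–(24,1): clear
  edge (24,1)–(24,10): clear
  edge (24,10)–(16,10): clear
  midpoint (15/2,39/2) outside
  → clear

FREE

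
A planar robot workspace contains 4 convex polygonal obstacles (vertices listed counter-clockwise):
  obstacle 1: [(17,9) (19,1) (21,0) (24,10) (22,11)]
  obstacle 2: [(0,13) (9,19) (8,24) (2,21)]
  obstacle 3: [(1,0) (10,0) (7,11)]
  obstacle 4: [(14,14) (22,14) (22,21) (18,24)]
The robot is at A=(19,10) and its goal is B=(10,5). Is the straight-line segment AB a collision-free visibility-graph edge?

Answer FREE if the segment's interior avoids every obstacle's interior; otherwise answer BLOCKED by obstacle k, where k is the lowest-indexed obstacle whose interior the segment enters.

Obstacle 1 [(17,9) (19,1) (21,0) (24,10) (22,11)]:
  edge (17,9)–(19,1): crosses AB
  edge (19,1)–(21,0): clear
  edge (21,0)–(24,10): clear
  edge (24,10)–(22,11): clear
  edge (22,11)–(17,9): crosses AB
  → BLOCKED
Obstacle 2 [(0,13) (9,19) (8,24) (2,21)]:
  edge (0,13)–(9,19): clear
  edge (9,19)–(8,24): clear
  edge (8,24)–(2,21): clear
  edge (2,21)–(0,13): clear
  midpoint (29/2,15/2) outside
  → clear
Obstacle 3 [(1,0) (10,0) (7,11)]:
  edge (1,0)–(10,0): clear
  edge (10,0)–(7,11): clear
  edge (7,11)–(1,0): clear
  midpoint (29/2,15/2) outside
  → clear
Obstacle 4 [(14,14) (22,14) (22,21) (18,24)]:
  edge (14,14)–(22,14): clear
  edge (22,14)–(22,21): clear
  edge (22,21)–(18,24): clear
  edge (18,24)–(14,14): clear
  midpoint (29/2,15/2) outside
  → clear

BLOCKED by obstacle 1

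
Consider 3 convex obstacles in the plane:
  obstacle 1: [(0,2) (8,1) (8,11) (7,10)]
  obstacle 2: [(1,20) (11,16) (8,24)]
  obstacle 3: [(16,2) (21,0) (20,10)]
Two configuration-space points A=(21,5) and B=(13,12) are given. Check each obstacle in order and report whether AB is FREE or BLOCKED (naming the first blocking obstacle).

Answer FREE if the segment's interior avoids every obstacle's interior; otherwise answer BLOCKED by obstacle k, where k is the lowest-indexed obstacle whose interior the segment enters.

BLOCKED by obstacle 3

Obstacle 1 [(0,2) (8,1) (8,11) (7,10)]:
  edge (0,2)–(8,1): clear
  edge (8,1)–(8,11): clear
  edge (8,11)–(7,10): clear
  edge (7,10)–(0,2): clear
  midpoint (17,17/2) outside
  → clear
Obstacle 2 [(1,20) (11,16) (8,24)]:
  edge (1,20)–(11,16): clear
  edge (11,16)–(8,24): clear
  edge (8,24)–(1,20): clear
  midpoint (17,17/2) outside
  → clear
Obstacle 3 [(16,2) (21,0) (20,10)]:
  edge (16,2)–(21,0): clear
  edge (21,0)–(20,10): crosses AB
  edge (20,10)–(16,2): crosses AB
  → BLOCKED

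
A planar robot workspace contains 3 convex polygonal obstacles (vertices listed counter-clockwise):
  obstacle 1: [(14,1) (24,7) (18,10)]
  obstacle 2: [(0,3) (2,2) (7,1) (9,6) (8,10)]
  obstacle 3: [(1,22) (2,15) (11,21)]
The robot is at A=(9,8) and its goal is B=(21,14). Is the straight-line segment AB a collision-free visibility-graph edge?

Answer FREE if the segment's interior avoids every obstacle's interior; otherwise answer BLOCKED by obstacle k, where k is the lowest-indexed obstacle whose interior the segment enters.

Obstacle 1 [(14,1) (24,7) (18,10)]:
  edge (14,1)–(24,7): clear
  edge (24,7)–(18,10): clear
  edge (18,10)–(14,1): clear
  midpoint (15,11) outside
  → clear
Obstacle 2 [(0,3) (2,2) (7,1) (9,6) (8,10)]:
  edge (0,3)–(2,2): clear
  edge (2,2)–(7,1): clear
  edge (7,1)–(9,6): clear
  edge (9,6)–(8,10): clear
  edge (8,10)–(0,3): clear
  midpoint (15,11) outside
  → clear
Obstacle 3 [(1,22) (2,15) (11,21)]:
  edge (1,22)–(2,15): clear
  edge (2,15)–(11,21): clear
  edge (11,21)–(1,22): clear
  midpoint (15,11) outside
  → clear

FREE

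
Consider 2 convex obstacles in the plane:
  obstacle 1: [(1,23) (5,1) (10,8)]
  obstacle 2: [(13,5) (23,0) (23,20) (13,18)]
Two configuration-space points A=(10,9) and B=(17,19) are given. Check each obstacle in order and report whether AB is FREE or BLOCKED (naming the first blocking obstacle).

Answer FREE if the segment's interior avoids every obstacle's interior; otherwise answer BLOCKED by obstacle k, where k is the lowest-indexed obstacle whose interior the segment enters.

Obstacle 1 [(1,23) (5,1) (10,8)]:
  edge (1,23)–(5,1): clear
  edge (5,1)–(10,8): clear
  edge (10,8)–(1,23): clear
  midpoint (27/2,14) outside
  → clear
Obstacle 2 [(13,5) (23,0) (23,20) (13,18)]:
  edge (13,5)–(23,0): clear
  edge (23,0)–(23,20): clear
  edge (23,20)–(13,18): crosses AB
  edge (13,18)–(13,5): crosses AB
  → BLOCKED

BLOCKED by obstacle 2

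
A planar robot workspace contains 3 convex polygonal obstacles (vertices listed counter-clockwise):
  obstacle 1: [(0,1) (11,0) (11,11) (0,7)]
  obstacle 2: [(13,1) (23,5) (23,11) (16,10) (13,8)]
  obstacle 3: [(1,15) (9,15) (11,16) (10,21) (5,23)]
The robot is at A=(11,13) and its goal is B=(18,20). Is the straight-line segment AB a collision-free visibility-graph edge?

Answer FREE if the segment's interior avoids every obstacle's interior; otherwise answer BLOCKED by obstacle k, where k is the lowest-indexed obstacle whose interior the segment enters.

Obstacle 1 [(0,1) (11,0) (11,11) (0,7)]:
  edge (0,1)–(11,0): clear
  edge (11,0)–(11,11): clear
  edge (11,11)–(0,7): clear
  edge (0,7)–(0,1): clear
  midpoint (29/2,33/2) outside
  → clear
Obstacle 2 [(13,1) (23,5) (23,11) (16,10) (13,8)]:
  edge (13,1)–(23,5): clear
  edge (23,5)–(23,11): clear
  edge (23,11)–(16,10): clear
  edge (16,10)–(13,8): clear
  edge (13,8)–(13,1): clear
  midpoint (29/2,33/2) outside
  → clear
Obstacle 3 [(1,15) (9,15) (11,16) (10,21) (5,23)]:
  edge (1,15)–(9,15): clear
  edge (9,15)–(11,16): clear
  edge (11,16)–(10,21): clear
  edge (10,21)–(5,23): clear
  edge (5,23)–(1,15): clear
  midpoint (29/2,33/2) outside
  → clear

FREE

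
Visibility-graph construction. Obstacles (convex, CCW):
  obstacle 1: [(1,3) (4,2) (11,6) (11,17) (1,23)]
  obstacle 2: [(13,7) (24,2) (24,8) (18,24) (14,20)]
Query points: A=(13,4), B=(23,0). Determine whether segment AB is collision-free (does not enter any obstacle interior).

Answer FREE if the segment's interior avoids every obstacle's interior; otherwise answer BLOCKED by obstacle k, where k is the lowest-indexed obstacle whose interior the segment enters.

Obstacle 1 [(1,3) (4,2) (11,6) (11,17) (1,23)]:
  edge (1,3)–(4,2): clear
  edge (4,2)–(11,6): clear
  edge (11,6)–(11,17): clear
  edge (11,17)–(1,23): clear
  edge (1,23)–(1,3): clear
  midpoint (18,2) outside
  → clear
Obstacle 2 [(13,7) (24,2) (24,8) (18,24) (14,20)]:
  edge (13,7)–(24,2): clear
  edge (24,2)–(24,8): clear
  edge (24,8)–(18,24): clear
  edge (18,24)–(14,20): clear
  edge (14,20)–(13,7): clear
  midpoint (18,2) outside
  → clear

FREE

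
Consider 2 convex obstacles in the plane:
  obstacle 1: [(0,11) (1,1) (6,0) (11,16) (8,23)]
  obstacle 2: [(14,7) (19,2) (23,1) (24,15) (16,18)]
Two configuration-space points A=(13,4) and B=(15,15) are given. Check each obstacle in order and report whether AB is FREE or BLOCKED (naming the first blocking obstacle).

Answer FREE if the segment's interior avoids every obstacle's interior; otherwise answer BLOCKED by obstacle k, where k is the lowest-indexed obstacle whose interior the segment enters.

Obstacle 1 [(0,11) (1,1) (6,0) (11,16) (8,23)]:
  edge (0,11)–(1,1): clear
  edge (1,1)–(6,0): clear
  edge (6,0)–(11,16): clear
  edge (11,16)–(8,23): clear
  edge (8,23)–(0,11): clear
  midpoint (14,19/2) outside
  → clear
Obstacle 2 [(14,7) (19,2) (23,1) (24,15) (16,18)]:
  edge (14,7)–(19,2): clear
  edge (19,2)–(23,1): clear
  edge (23,1)–(24,15): clear
  edge (24,15)–(16,18): clear
  edge (16,18)–(14,7): clear
  midpoint (14,19/2) outside
  → clear

FREE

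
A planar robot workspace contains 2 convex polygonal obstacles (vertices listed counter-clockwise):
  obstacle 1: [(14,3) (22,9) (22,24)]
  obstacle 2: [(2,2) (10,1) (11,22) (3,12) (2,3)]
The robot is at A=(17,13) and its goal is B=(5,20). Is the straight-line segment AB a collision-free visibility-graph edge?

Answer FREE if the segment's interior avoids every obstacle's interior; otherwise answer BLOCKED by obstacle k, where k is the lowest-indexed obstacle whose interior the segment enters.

BLOCKED by obstacle 2

Obstacle 1 [(14,3) (22,9) (22,24)]:
  edge (14,3)–(22,9): clear
  edge (22,9)–(22,24): clear
  edge (22,24)–(14,3): clear
  midpoint (11,33/2) outside
  → clear
Obstacle 2 [(2,2) (10,1) (11,22) (3,12) (2,3)]:
  edge (2,2)–(10,1): clear
  edge (10,1)–(11,22): crosses AB
  edge (11,22)–(3,12): crosses AB
  edge (3,12)–(2,3): clear
  edge (2,3)–(2,2): clear
  → BLOCKED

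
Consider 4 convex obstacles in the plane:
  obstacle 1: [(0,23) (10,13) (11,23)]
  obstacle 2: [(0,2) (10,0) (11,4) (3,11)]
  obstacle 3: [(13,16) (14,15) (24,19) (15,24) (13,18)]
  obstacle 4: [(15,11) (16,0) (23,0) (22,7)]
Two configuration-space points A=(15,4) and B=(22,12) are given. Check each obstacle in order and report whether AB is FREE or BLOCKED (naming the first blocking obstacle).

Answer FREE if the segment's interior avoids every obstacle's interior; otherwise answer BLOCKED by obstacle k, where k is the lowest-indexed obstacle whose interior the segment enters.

BLOCKED by obstacle 4

Obstacle 1 [(0,23) (10,13) (11,23)]:
  edge (0,23)–(10,13): clear
  edge (10,13)–(11,23): clear
  edge (11,23)–(0,23): clear
  midpoint (37/2,8) outside
  → clear
Obstacle 2 [(0,2) (10,0) (11,4) (3,11)]:
  edge (0,2)–(10,0): clear
  edge (10,0)–(11,4): clear
  edge (11,4)–(3,11): clear
  edge (3,11)–(0,2): clear
  midpoint (37/2,8) outside
  → clear
Obstacle 3 [(13,16) (14,15) (24,19) (15,24) (13,18)]:
  edge (13,16)–(14,15): clear
  edge (14,15)–(24,19): clear
  edge (24,19)–(15,24): clear
  edge (15,24)–(13,18): clear
  edge (13,18)–(13,16): clear
  midpoint (37/2,8) outside
  → clear
Obstacle 4 [(15,11) (16,0) (23,0) (22,7)]:
  edge (15,11)–(16,0): crosses AB
  edge (16,0)–(23,0): clear
  edge (23,0)–(22,7): clear
  edge (22,7)–(15,11): crosses AB
  → BLOCKED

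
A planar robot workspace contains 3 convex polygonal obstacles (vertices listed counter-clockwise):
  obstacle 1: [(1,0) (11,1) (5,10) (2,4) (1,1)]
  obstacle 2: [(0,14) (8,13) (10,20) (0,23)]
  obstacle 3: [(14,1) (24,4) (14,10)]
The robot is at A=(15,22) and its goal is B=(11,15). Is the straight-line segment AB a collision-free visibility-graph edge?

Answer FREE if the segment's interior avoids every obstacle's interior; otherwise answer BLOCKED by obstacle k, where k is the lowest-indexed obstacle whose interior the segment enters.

FREE

Obstacle 1 [(1,0) (11,1) (5,10) (2,4) (1,1)]:
  edge (1,0)–(11,1): clear
  edge (11,1)–(5,10): clear
  edge (5,10)–(2,4): clear
  edge (2,4)–(1,1): clear
  edge (1,1)–(1,0): clear
  midpoint (13,37/2) outside
  → clear
Obstacle 2 [(0,14) (8,13) (10,20) (0,23)]:
  edge (0,14)–(8,13): clear
  edge (8,13)–(10,20): clear
  edge (10,20)–(0,23): clear
  edge (0,23)–(0,14): clear
  midpoint (13,37/2) outside
  → clear
Obstacle 3 [(14,1) (24,4) (14,10)]:
  edge (14,1)–(24,4): clear
  edge (24,4)–(14,10): clear
  edge (14,10)–(14,1): clear
  midpoint (13,37/2) outside
  → clear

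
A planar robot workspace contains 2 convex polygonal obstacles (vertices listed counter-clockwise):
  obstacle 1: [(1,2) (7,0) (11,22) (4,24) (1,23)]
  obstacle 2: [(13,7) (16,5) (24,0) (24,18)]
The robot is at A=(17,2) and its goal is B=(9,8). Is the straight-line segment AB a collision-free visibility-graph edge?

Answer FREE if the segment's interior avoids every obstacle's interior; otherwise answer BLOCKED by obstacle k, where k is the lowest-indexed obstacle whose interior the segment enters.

Obstacle 1 [(1,2) (7,0) (11,22) (4,24) (1,23)]:
  edge (1,2)–(7,0): clear
  edge (7,0)–(11,22): clear
  edge (11,22)–(4,24): clear
  edge (4,24)–(1,23): clear
  edge (1,23)–(1,2): clear
  midpoint (13,5) outside
  → clear
Obstacle 2 [(13,7) (16,5) (24,0) (24,18)]:
  edge (13,7)–(16,5): clear
  edge (16,5)–(24,0): clear
  edge (24,0)–(24,18): clear
  edge (24,18)–(13,7): clear
  midpoint (13,5) outside
  → clear

FREE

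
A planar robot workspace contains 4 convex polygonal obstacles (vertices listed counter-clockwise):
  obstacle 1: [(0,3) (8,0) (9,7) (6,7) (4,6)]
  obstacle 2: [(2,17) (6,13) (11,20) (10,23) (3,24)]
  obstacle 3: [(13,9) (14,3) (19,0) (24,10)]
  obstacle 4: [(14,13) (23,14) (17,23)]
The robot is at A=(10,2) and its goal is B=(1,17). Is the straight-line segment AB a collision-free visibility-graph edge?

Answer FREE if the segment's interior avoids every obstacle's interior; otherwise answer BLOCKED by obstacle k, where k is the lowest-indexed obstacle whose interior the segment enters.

BLOCKED by obstacle 1

Obstacle 1 [(0,3) (8,0) (9,7) (6,7) (4,6)]:
  edge (0,3)–(8,0): clear
  edge (8,0)–(9,7): crosses AB
  edge (9,7)–(6,7): crosses AB
  edge (6,7)–(4,6): clear
  edge (4,6)–(0,3): clear
  → BLOCKED
Obstacle 2 [(2,17) (6,13) (11,20) (10,23) (3,24)]:
  edge (2,17)–(6,13): clear
  edge (6,13)–(11,20): clear
  edge (11,20)–(10,23): clear
  edge (10,23)–(3,24): clear
  edge (3,24)–(2,17): clear
  midpoint (11/2,19/2) outside
  → clear
Obstacle 3 [(13,9) (14,3) (19,0) (24,10)]:
  edge (13,9)–(14,3): clear
  edge (14,3)–(19,0): clear
  edge (19,0)–(24,10): clear
  edge (24,10)–(13,9): clear
  midpoint (11/2,19/2) outside
  → clear
Obstacle 4 [(14,13) (23,14) (17,23)]:
  edge (14,13)–(23,14): clear
  edge (23,14)–(17,23): clear
  edge (17,23)–(14,13): clear
  midpoint (11/2,19/2) outside
  → clear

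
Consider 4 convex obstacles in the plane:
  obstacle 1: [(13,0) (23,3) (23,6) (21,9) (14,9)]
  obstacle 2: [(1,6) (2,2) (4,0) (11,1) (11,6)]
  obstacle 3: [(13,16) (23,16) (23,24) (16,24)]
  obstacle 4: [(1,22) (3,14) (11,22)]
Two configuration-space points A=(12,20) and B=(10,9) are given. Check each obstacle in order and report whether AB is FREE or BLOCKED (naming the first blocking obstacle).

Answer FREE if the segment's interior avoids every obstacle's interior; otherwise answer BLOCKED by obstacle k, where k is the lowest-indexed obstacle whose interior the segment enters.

FREE

Obstacle 1 [(13,0) (23,3) (23,6) (21,9) (14,9)]:
  edge (13,0)–(23,3): clear
  edge (23,3)–(23,6): clear
  edge (23,6)–(21,9): clear
  edge (21,9)–(14,9): clear
  edge (14,9)–(13,0): clear
  midpoint (11,29/2) outside
  → clear
Obstacle 2 [(1,6) (2,2) (4,0) (11,1) (11,6)]:
  edge (1,6)–(2,2): clear
  edge (2,2)–(4,0): clear
  edge (4,0)–(11,1): clear
  edge (11,1)–(11,6): clear
  edge (11,6)–(1,6): clear
  midpoint (11,29/2) outside
  → clear
Obstacle 3 [(13,16) (23,16) (23,24) (16,24)]:
  edge (13,16)–(23,16): clear
  edge (23,16)–(23,24): clear
  edge (23,24)–(16,24): clear
  edge (16,24)–(13,16): clear
  midpoint (11,29/2) outside
  → clear
Obstacle 4 [(1,22) (3,14) (11,22)]:
  edge (1,22)–(3,14): clear
  edge (3,14)–(11,22): clear
  edge (11,22)–(1,22): clear
  midpoint (11,29/2) outside
  → clear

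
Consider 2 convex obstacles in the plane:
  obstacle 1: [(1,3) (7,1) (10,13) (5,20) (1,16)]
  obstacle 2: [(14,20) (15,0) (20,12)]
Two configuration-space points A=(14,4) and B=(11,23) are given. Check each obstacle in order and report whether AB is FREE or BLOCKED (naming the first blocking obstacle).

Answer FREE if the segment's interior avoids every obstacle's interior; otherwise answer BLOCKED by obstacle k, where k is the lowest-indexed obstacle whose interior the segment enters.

Obstacle 1 [(1,3) (7,1) (10,13) (5,20) (1,16)]:
  edge (1,3)–(7,1): clear
  edge (7,1)–(10,13): clear
  edge (10,13)–(5,20): clear
  edge (5,20)–(1,16): clear
  edge (1,16)–(1,3): clear
  midpoint (25/2,27/2) outside
  → clear
Obstacle 2 [(14,20) (15,0) (20,12)]:
  edge (14,20)–(15,0): clear
  edge (15,0)–(20,12): clear
  edge (20,12)–(14,20): clear
  midpoint (25/2,27/2) outside
  → clear

FREE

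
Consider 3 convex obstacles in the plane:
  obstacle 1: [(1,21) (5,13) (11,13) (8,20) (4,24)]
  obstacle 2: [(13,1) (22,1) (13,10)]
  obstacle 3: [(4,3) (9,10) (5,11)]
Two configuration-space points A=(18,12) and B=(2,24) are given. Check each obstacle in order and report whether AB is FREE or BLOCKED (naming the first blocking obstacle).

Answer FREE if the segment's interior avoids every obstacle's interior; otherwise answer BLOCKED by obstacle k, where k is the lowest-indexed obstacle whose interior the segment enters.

Obstacle 1 [(1,21) (5,13) (11,13) (8,20) (4,24)]:
  edge (1,21)–(5,13): clear
  edge (5,13)–(11,13): clear
  edge (11,13)–(8,20): crosses AB
  edge (8,20)–(4,24): clear
  edge (4,24)–(1,21): crosses AB
  → BLOCKED
Obstacle 2 [(13,1) (22,1) (13,10)]:
  edge (13,1)–(22,1): clear
  edge (22,1)–(13,10): clear
  edge (13,10)–(13,1): clear
  midpoint (10,18) outside
  → clear
Obstacle 3 [(4,3) (9,10) (5,11)]:
  edge (4,3)–(9,10): clear
  edge (9,10)–(5,11): clear
  edge (5,11)–(4,3): clear
  midpoint (10,18) outside
  → clear

BLOCKED by obstacle 1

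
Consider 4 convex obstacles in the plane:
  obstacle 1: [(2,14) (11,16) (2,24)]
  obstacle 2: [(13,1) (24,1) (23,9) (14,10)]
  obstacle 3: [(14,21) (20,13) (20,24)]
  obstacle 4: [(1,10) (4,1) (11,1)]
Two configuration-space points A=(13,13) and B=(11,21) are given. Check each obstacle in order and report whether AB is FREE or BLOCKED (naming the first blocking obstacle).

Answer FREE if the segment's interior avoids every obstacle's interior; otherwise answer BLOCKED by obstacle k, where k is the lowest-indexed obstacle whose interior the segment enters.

FREE

Obstacle 1 [(2,14) (11,16) (2,24)]:
  edge (2,14)–(11,16): clear
  edge (11,16)–(2,24): clear
  edge (2,24)–(2,14): clear
  midpoint (12,17) outside
  → clear
Obstacle 2 [(13,1) (24,1) (23,9) (14,10)]:
  edge (13,1)–(24,1): clear
  edge (24,1)–(23,9): clear
  edge (23,9)–(14,10): clear
  edge (14,10)–(13,1): clear
  midpoint (12,17) outside
  → clear
Obstacle 3 [(14,21) (20,13) (20,24)]:
  edge (14,21)–(20,13): clear
  edge (20,13)–(20,24): clear
  edge (20,24)–(14,21): clear
  midpoint (12,17) outside
  → clear
Obstacle 4 [(1,10) (4,1) (11,1)]:
  edge (1,10)–(4,1): clear
  edge (4,1)–(11,1): clear
  edge (11,1)–(1,10): clear
  midpoint (12,17) outside
  → clear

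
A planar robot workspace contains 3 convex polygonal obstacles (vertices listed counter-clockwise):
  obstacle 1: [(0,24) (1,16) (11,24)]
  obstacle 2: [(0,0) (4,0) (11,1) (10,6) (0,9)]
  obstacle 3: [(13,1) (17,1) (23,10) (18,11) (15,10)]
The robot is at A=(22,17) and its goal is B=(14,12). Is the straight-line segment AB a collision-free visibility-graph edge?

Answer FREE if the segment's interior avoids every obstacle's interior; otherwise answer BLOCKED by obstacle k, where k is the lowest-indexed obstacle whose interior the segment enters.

FREE

Obstacle 1 [(0,24) (1,16) (11,24)]:
  edge (0,24)–(1,16): clear
  edge (1,16)–(11,24): clear
  edge (11,24)–(0,24): clear
  midpoint (18,29/2) outside
  → clear
Obstacle 2 [(0,0) (4,0) (11,1) (10,6) (0,9)]:
  edge (0,0)–(4,0): clear
  edge (4,0)–(11,1): clear
  edge (11,1)–(10,6): clear
  edge (10,6)–(0,9): clear
  edge (0,9)–(0,0): clear
  midpoint (18,29/2) outside
  → clear
Obstacle 3 [(13,1) (17,1) (23,10) (18,11) (15,10)]:
  edge (13,1)–(17,1): clear
  edge (17,1)–(23,10): clear
  edge (23,10)–(18,11): clear
  edge (18,11)–(15,10): clear
  edge (15,10)–(13,1): clear
  midpoint (18,29/2) outside
  → clear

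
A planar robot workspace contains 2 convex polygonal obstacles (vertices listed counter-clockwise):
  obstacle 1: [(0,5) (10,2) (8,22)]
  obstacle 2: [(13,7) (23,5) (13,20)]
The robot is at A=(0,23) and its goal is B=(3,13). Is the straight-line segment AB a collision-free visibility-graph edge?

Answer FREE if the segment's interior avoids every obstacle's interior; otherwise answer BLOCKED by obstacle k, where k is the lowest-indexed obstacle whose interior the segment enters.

FREE

Obstacle 1 [(0,5) (10,2) (8,22)]:
  edge (0,5)–(10,2): clear
  edge (10,2)–(8,22): clear
  edge (8,22)–(0,5): clear
  midpoint (3/2,18) outside
  → clear
Obstacle 2 [(13,7) (23,5) (13,20)]:
  edge (13,7)–(23,5): clear
  edge (23,5)–(13,20): clear
  edge (13,20)–(13,7): clear
  midpoint (3/2,18) outside
  → clear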